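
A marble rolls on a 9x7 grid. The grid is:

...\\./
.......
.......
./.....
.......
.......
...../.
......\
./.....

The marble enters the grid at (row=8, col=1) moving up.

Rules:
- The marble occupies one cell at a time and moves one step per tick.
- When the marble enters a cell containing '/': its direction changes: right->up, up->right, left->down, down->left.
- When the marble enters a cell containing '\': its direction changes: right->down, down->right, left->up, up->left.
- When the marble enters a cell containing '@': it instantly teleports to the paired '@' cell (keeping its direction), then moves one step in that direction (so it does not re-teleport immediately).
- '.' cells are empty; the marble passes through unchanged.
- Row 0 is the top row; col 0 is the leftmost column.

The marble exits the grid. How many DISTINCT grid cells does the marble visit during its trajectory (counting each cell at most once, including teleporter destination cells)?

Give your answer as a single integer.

Answer: 6

Derivation:
Step 1: enter (8,1), '/' deflects up->right, move right to (8,2)
Step 2: enter (8,2), '.' pass, move right to (8,3)
Step 3: enter (8,3), '.' pass, move right to (8,4)
Step 4: enter (8,4), '.' pass, move right to (8,5)
Step 5: enter (8,5), '.' pass, move right to (8,6)
Step 6: enter (8,6), '.' pass, move right to (8,7)
Step 7: at (8,7) — EXIT via right edge, pos 8
Distinct cells visited: 6 (path length 6)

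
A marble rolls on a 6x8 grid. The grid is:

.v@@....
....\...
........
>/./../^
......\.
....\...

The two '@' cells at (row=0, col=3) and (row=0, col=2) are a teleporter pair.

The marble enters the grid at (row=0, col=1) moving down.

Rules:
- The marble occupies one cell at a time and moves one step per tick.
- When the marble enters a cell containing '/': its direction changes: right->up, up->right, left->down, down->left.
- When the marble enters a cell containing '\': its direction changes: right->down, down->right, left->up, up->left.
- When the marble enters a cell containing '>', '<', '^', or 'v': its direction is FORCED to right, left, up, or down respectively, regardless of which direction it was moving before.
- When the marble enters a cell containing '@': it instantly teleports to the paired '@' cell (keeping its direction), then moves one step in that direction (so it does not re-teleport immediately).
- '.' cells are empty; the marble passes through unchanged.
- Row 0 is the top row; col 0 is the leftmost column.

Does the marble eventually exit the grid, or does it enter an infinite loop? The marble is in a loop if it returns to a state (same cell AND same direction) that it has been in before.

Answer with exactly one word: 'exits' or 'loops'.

Step 1: enter (0,1), 'v' forces down->down, move down to (1,1)
Step 2: enter (1,1), '.' pass, move down to (2,1)
Step 3: enter (2,1), '.' pass, move down to (3,1)
Step 4: enter (3,1), '/' deflects down->left, move left to (3,0)
Step 5: enter (3,0), '>' forces left->right, move right to (3,1)
Step 6: enter (3,1), '/' deflects right->up, move up to (2,1)
Step 7: enter (2,1), '.' pass, move up to (1,1)
Step 8: enter (1,1), '.' pass, move up to (0,1)
Step 9: enter (0,1), 'v' forces up->down, move down to (1,1)
Step 10: at (1,1) dir=down — LOOP DETECTED (seen before)

Answer: loops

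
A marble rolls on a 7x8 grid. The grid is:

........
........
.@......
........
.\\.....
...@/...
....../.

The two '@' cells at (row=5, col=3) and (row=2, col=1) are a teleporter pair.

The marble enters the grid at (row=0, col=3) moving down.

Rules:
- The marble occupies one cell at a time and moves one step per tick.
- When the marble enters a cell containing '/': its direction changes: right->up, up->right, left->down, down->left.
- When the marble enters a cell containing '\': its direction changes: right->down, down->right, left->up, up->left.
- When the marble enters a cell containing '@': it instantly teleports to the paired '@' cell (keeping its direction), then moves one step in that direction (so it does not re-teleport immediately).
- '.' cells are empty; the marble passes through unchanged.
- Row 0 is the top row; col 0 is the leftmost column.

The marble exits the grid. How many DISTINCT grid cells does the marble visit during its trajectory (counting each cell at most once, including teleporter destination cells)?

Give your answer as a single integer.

Step 1: enter (0,3), '.' pass, move down to (1,3)
Step 2: enter (1,3), '.' pass, move down to (2,3)
Step 3: enter (2,3), '.' pass, move down to (3,3)
Step 4: enter (3,3), '.' pass, move down to (4,3)
Step 5: enter (4,3), '.' pass, move down to (5,3)
Step 6: enter (5,3), '@' teleport (5,3)->(2,1), also enter (2,1), move down to (3,1)
Step 7: enter (3,1), '.' pass, move down to (4,1)
Step 8: enter (4,1), '\' deflects down->right, move right to (4,2)
Step 9: enter (4,2), '\' deflects right->down, move down to (5,2)
Step 10: enter (5,2), '.' pass, move down to (6,2)
Step 11: enter (6,2), '.' pass, move down to (7,2)
Step 12: at (7,2) — EXIT via bottom edge, pos 2
Distinct cells visited: 12 (path length 12)

Answer: 12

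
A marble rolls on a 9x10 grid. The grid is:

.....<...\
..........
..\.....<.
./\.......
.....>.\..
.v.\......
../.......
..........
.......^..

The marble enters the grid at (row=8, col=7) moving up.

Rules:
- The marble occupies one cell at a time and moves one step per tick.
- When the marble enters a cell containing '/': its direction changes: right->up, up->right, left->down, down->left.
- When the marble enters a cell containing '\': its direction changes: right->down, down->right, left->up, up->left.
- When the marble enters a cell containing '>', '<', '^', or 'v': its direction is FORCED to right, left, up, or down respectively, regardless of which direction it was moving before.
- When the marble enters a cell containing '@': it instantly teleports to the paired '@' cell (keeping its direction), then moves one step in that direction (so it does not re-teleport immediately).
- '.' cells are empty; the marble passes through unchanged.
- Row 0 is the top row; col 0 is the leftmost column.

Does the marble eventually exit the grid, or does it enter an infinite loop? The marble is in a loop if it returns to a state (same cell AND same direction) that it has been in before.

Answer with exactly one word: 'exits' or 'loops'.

Answer: loops

Derivation:
Step 1: enter (8,7), '^' forces up->up, move up to (7,7)
Step 2: enter (7,7), '.' pass, move up to (6,7)
Step 3: enter (6,7), '.' pass, move up to (5,7)
Step 4: enter (5,7), '.' pass, move up to (4,7)
Step 5: enter (4,7), '\' deflects up->left, move left to (4,6)
Step 6: enter (4,6), '.' pass, move left to (4,5)
Step 7: enter (4,5), '>' forces left->right, move right to (4,6)
Step 8: enter (4,6), '.' pass, move right to (4,7)
Step 9: enter (4,7), '\' deflects right->down, move down to (5,7)
Step 10: enter (5,7), '.' pass, move down to (6,7)
Step 11: enter (6,7), '.' pass, move down to (7,7)
Step 12: enter (7,7), '.' pass, move down to (8,7)
Step 13: enter (8,7), '^' forces down->up, move up to (7,7)
Step 14: at (7,7) dir=up — LOOP DETECTED (seen before)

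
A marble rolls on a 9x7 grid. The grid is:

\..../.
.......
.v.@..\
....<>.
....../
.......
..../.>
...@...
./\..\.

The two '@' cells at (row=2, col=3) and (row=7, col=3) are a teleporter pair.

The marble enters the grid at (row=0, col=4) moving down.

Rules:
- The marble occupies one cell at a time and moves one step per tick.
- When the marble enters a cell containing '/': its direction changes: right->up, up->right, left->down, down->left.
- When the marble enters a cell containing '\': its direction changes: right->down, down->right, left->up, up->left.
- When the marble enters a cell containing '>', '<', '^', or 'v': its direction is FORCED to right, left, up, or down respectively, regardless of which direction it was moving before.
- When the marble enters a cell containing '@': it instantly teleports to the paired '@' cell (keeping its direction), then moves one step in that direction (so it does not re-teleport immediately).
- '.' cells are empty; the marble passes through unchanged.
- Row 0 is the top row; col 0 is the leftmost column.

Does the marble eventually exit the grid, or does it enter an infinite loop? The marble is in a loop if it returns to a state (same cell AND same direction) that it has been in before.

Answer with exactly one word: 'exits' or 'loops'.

Answer: exits

Derivation:
Step 1: enter (0,4), '.' pass, move down to (1,4)
Step 2: enter (1,4), '.' pass, move down to (2,4)
Step 3: enter (2,4), '.' pass, move down to (3,4)
Step 4: enter (3,4), '<' forces down->left, move left to (3,3)
Step 5: enter (3,3), '.' pass, move left to (3,2)
Step 6: enter (3,2), '.' pass, move left to (3,1)
Step 7: enter (3,1), '.' pass, move left to (3,0)
Step 8: enter (3,0), '.' pass, move left to (3,-1)
Step 9: at (3,-1) — EXIT via left edge, pos 3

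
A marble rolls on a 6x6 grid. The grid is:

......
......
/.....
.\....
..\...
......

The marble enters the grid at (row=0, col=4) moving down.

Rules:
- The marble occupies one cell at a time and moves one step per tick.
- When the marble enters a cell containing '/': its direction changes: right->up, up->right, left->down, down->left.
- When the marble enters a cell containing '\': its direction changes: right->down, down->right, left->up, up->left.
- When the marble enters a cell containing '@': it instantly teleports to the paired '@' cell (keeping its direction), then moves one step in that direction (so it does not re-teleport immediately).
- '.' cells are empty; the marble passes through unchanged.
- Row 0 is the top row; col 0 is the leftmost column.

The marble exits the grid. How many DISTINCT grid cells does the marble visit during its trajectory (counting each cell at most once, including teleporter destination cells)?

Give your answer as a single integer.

Answer: 6

Derivation:
Step 1: enter (0,4), '.' pass, move down to (1,4)
Step 2: enter (1,4), '.' pass, move down to (2,4)
Step 3: enter (2,4), '.' pass, move down to (3,4)
Step 4: enter (3,4), '.' pass, move down to (4,4)
Step 5: enter (4,4), '.' pass, move down to (5,4)
Step 6: enter (5,4), '.' pass, move down to (6,4)
Step 7: at (6,4) — EXIT via bottom edge, pos 4
Distinct cells visited: 6 (path length 6)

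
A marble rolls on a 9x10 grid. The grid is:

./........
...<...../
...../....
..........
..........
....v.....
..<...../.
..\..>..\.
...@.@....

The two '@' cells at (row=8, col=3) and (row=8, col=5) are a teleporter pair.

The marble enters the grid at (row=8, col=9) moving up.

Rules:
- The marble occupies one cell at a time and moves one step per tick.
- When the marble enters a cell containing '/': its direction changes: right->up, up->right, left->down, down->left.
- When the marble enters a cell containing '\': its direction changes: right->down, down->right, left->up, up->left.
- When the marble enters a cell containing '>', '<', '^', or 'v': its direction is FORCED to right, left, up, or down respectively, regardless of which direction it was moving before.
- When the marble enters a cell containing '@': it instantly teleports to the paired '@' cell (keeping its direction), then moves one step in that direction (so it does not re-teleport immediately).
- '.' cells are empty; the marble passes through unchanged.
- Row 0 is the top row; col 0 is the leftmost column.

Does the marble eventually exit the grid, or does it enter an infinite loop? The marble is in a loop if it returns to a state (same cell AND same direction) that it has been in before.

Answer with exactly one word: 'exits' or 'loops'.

Step 1: enter (8,9), '.' pass, move up to (7,9)
Step 2: enter (7,9), '.' pass, move up to (6,9)
Step 3: enter (6,9), '.' pass, move up to (5,9)
Step 4: enter (5,9), '.' pass, move up to (4,9)
Step 5: enter (4,9), '.' pass, move up to (3,9)
Step 6: enter (3,9), '.' pass, move up to (2,9)
Step 7: enter (2,9), '.' pass, move up to (1,9)
Step 8: enter (1,9), '/' deflects up->right, move right to (1,10)
Step 9: at (1,10) — EXIT via right edge, pos 1

Answer: exits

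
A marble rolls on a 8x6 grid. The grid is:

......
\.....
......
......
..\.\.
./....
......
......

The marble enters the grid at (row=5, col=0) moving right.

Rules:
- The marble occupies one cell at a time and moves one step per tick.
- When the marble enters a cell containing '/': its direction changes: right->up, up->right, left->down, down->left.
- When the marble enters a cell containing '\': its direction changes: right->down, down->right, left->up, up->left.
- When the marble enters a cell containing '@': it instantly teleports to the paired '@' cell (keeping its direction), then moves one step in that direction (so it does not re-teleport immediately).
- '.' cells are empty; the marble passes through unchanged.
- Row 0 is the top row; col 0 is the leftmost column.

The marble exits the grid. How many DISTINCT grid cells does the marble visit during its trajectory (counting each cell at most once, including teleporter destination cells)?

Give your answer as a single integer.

Answer: 7

Derivation:
Step 1: enter (5,0), '.' pass, move right to (5,1)
Step 2: enter (5,1), '/' deflects right->up, move up to (4,1)
Step 3: enter (4,1), '.' pass, move up to (3,1)
Step 4: enter (3,1), '.' pass, move up to (2,1)
Step 5: enter (2,1), '.' pass, move up to (1,1)
Step 6: enter (1,1), '.' pass, move up to (0,1)
Step 7: enter (0,1), '.' pass, move up to (-1,1)
Step 8: at (-1,1) — EXIT via top edge, pos 1
Distinct cells visited: 7 (path length 7)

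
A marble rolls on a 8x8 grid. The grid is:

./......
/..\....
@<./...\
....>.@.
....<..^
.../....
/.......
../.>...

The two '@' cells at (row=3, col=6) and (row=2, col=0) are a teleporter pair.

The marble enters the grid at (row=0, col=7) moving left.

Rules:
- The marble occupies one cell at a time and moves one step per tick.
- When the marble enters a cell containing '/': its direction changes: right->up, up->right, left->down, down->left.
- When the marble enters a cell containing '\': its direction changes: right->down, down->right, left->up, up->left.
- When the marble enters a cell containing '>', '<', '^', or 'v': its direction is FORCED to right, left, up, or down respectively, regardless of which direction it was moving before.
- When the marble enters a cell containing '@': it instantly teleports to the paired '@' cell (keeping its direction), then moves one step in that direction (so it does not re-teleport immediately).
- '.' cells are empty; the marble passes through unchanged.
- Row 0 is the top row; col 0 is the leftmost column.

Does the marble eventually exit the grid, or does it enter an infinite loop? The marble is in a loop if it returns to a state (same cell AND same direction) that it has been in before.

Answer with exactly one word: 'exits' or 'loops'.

Answer: loops

Derivation:
Step 1: enter (0,7), '.' pass, move left to (0,6)
Step 2: enter (0,6), '.' pass, move left to (0,5)
Step 3: enter (0,5), '.' pass, move left to (0,4)
Step 4: enter (0,4), '.' pass, move left to (0,3)
Step 5: enter (0,3), '.' pass, move left to (0,2)
Step 6: enter (0,2), '.' pass, move left to (0,1)
Step 7: enter (0,1), '/' deflects left->down, move down to (1,1)
Step 8: enter (1,1), '.' pass, move down to (2,1)
Step 9: enter (2,1), '<' forces down->left, move left to (2,0)
Step 10: enter (2,0), '@' teleport (2,0)->(3,6), also enter (3,6), move left to (3,5)
Step 11: enter (3,5), '.' pass, move left to (3,4)
Step 12: enter (3,4), '>' forces left->right, move right to (3,5)
Step 13: enter (3,5), '.' pass, move right to (3,6)
Step 14: enter (3,6), '@' teleport (3,6)->(2,0), also enter (2,0), move right to (2,1)
Step 15: enter (2,1), '<' forces right->left, move left to (2,0)
Step 16: at (2,0) dir=left — LOOP DETECTED (seen before)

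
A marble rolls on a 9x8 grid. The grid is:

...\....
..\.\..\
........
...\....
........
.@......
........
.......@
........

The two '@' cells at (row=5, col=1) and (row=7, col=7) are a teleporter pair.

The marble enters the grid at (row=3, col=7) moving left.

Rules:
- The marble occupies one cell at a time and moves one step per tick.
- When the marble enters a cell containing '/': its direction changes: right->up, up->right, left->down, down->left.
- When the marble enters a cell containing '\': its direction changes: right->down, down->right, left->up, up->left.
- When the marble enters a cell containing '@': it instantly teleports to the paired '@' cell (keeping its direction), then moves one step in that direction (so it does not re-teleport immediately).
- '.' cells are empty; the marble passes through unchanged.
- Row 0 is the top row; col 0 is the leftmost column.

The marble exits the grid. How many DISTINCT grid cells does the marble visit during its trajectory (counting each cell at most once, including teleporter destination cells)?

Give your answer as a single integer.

Step 1: enter (3,7), '.' pass, move left to (3,6)
Step 2: enter (3,6), '.' pass, move left to (3,5)
Step 3: enter (3,5), '.' pass, move left to (3,4)
Step 4: enter (3,4), '.' pass, move left to (3,3)
Step 5: enter (3,3), '\' deflects left->up, move up to (2,3)
Step 6: enter (2,3), '.' pass, move up to (1,3)
Step 7: enter (1,3), '.' pass, move up to (0,3)
Step 8: enter (0,3), '\' deflects up->left, move left to (0,2)
Step 9: enter (0,2), '.' pass, move left to (0,1)
Step 10: enter (0,1), '.' pass, move left to (0,0)
Step 11: enter (0,0), '.' pass, move left to (0,-1)
Step 12: at (0,-1) — EXIT via left edge, pos 0
Distinct cells visited: 11 (path length 11)

Answer: 11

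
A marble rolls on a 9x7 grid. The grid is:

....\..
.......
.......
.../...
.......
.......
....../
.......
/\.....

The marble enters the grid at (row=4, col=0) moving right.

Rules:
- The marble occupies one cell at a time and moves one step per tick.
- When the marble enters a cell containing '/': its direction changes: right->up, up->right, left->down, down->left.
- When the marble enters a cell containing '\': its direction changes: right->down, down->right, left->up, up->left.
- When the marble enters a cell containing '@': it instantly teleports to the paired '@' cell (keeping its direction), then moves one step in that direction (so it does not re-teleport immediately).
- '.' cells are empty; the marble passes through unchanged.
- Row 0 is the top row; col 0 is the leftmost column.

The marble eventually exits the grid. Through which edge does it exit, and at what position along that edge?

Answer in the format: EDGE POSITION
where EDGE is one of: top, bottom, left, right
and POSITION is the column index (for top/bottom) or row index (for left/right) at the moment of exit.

Answer: right 4

Derivation:
Step 1: enter (4,0), '.' pass, move right to (4,1)
Step 2: enter (4,1), '.' pass, move right to (4,2)
Step 3: enter (4,2), '.' pass, move right to (4,3)
Step 4: enter (4,3), '.' pass, move right to (4,4)
Step 5: enter (4,4), '.' pass, move right to (4,5)
Step 6: enter (4,5), '.' pass, move right to (4,6)
Step 7: enter (4,6), '.' pass, move right to (4,7)
Step 8: at (4,7) — EXIT via right edge, pos 4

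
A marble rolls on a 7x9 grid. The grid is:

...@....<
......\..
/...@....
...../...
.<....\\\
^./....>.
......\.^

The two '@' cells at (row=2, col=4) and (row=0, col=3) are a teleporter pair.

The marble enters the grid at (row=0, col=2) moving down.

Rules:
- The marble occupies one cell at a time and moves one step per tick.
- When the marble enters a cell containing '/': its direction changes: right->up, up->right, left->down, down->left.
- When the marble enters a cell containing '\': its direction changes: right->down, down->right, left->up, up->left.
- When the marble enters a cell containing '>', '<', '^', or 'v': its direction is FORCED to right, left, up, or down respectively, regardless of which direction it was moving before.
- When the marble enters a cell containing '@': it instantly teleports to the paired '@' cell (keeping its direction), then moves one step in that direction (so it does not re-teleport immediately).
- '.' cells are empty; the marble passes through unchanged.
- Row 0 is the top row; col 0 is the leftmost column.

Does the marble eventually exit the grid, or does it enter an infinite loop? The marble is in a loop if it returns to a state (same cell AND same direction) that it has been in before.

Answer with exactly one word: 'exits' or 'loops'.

Step 1: enter (0,2), '.' pass, move down to (1,2)
Step 2: enter (1,2), '.' pass, move down to (2,2)
Step 3: enter (2,2), '.' pass, move down to (3,2)
Step 4: enter (3,2), '.' pass, move down to (4,2)
Step 5: enter (4,2), '.' pass, move down to (5,2)
Step 6: enter (5,2), '/' deflects down->left, move left to (5,1)
Step 7: enter (5,1), '.' pass, move left to (5,0)
Step 8: enter (5,0), '^' forces left->up, move up to (4,0)
Step 9: enter (4,0), '.' pass, move up to (3,0)
Step 10: enter (3,0), '.' pass, move up to (2,0)
Step 11: enter (2,0), '/' deflects up->right, move right to (2,1)
Step 12: enter (2,1), '.' pass, move right to (2,2)
Step 13: enter (2,2), '.' pass, move right to (2,3)
Step 14: enter (2,3), '.' pass, move right to (2,4)
Step 15: enter (2,4), '@' teleport (2,4)->(0,3), also enter (0,3), move right to (0,4)
Step 16: enter (0,4), '.' pass, move right to (0,5)
Step 17: enter (0,5), '.' pass, move right to (0,6)
Step 18: enter (0,6), '.' pass, move right to (0,7)
Step 19: enter (0,7), '.' pass, move right to (0,8)
Step 20: enter (0,8), '<' forces right->left, move left to (0,7)
Step 21: enter (0,7), '.' pass, move left to (0,6)
Step 22: enter (0,6), '.' pass, move left to (0,5)
Step 23: enter (0,5), '.' pass, move left to (0,4)
Step 24: enter (0,4), '.' pass, move left to (0,3)
Step 25: enter (0,3), '@' teleport (0,3)->(2,4), also enter (2,4), move left to (2,3)
Step 26: enter (2,3), '.' pass, move left to (2,2)
Step 27: enter (2,2), '.' pass, move left to (2,1)
Step 28: enter (2,1), '.' pass, move left to (2,0)
Step 29: enter (2,0), '/' deflects left->down, move down to (3,0)
Step 30: enter (3,0), '.' pass, move down to (4,0)
Step 31: enter (4,0), '.' pass, move down to (5,0)
Step 32: enter (5,0), '^' forces down->up, move up to (4,0)
Step 33: at (4,0) dir=up — LOOP DETECTED (seen before)

Answer: loops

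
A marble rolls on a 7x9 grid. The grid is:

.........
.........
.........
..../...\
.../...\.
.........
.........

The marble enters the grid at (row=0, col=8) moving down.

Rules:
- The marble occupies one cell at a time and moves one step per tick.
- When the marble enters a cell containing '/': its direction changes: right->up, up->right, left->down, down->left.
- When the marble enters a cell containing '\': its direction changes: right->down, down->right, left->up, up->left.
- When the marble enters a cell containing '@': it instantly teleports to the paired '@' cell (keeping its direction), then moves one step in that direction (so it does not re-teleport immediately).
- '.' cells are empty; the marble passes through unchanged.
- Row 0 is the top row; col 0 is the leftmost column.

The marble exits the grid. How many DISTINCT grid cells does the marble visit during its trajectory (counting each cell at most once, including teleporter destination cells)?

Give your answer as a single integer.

Answer: 4

Derivation:
Step 1: enter (0,8), '.' pass, move down to (1,8)
Step 2: enter (1,8), '.' pass, move down to (2,8)
Step 3: enter (2,8), '.' pass, move down to (3,8)
Step 4: enter (3,8), '\' deflects down->right, move right to (3,9)
Step 5: at (3,9) — EXIT via right edge, pos 3
Distinct cells visited: 4 (path length 4)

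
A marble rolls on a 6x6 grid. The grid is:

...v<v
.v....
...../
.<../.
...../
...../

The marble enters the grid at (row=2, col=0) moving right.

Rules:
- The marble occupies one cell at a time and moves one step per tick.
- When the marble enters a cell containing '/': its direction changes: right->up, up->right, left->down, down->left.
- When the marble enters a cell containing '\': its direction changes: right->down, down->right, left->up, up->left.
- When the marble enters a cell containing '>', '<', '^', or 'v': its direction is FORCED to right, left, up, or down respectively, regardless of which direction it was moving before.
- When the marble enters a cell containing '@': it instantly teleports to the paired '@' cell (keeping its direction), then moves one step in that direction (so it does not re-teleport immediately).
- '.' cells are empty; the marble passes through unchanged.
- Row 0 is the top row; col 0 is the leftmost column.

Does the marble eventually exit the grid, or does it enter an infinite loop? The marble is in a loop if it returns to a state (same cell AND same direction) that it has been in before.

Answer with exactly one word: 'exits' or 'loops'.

Answer: exits

Derivation:
Step 1: enter (2,0), '.' pass, move right to (2,1)
Step 2: enter (2,1), '.' pass, move right to (2,2)
Step 3: enter (2,2), '.' pass, move right to (2,3)
Step 4: enter (2,3), '.' pass, move right to (2,4)
Step 5: enter (2,4), '.' pass, move right to (2,5)
Step 6: enter (2,5), '/' deflects right->up, move up to (1,5)
Step 7: enter (1,5), '.' pass, move up to (0,5)
Step 8: enter (0,5), 'v' forces up->down, move down to (1,5)
Step 9: enter (1,5), '.' pass, move down to (2,5)
Step 10: enter (2,5), '/' deflects down->left, move left to (2,4)
Step 11: enter (2,4), '.' pass, move left to (2,3)
Step 12: enter (2,3), '.' pass, move left to (2,2)
Step 13: enter (2,2), '.' pass, move left to (2,1)
Step 14: enter (2,1), '.' pass, move left to (2,0)
Step 15: enter (2,0), '.' pass, move left to (2,-1)
Step 16: at (2,-1) — EXIT via left edge, pos 2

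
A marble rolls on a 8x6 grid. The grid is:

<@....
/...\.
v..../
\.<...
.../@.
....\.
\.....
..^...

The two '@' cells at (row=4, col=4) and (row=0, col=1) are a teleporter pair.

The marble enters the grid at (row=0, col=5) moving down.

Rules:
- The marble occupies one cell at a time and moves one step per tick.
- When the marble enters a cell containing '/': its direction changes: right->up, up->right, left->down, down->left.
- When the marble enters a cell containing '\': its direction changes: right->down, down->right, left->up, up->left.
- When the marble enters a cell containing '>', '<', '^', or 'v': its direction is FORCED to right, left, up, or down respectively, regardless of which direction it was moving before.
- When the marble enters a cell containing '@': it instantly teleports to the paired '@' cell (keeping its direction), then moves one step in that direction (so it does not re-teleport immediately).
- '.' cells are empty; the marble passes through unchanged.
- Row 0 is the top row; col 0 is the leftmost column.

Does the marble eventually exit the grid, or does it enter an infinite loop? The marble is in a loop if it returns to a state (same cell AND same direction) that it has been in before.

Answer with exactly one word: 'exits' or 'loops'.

Step 1: enter (0,5), '.' pass, move down to (1,5)
Step 2: enter (1,5), '.' pass, move down to (2,5)
Step 3: enter (2,5), '/' deflects down->left, move left to (2,4)
Step 4: enter (2,4), '.' pass, move left to (2,3)
Step 5: enter (2,3), '.' pass, move left to (2,2)
Step 6: enter (2,2), '.' pass, move left to (2,1)
Step 7: enter (2,1), '.' pass, move left to (2,0)
Step 8: enter (2,0), 'v' forces left->down, move down to (3,0)
Step 9: enter (3,0), '\' deflects down->right, move right to (3,1)
Step 10: enter (3,1), '.' pass, move right to (3,2)
Step 11: enter (3,2), '<' forces right->left, move left to (3,1)
Step 12: enter (3,1), '.' pass, move left to (3,0)
Step 13: enter (3,0), '\' deflects left->up, move up to (2,0)
Step 14: enter (2,0), 'v' forces up->down, move down to (3,0)
Step 15: at (3,0) dir=down — LOOP DETECTED (seen before)

Answer: loops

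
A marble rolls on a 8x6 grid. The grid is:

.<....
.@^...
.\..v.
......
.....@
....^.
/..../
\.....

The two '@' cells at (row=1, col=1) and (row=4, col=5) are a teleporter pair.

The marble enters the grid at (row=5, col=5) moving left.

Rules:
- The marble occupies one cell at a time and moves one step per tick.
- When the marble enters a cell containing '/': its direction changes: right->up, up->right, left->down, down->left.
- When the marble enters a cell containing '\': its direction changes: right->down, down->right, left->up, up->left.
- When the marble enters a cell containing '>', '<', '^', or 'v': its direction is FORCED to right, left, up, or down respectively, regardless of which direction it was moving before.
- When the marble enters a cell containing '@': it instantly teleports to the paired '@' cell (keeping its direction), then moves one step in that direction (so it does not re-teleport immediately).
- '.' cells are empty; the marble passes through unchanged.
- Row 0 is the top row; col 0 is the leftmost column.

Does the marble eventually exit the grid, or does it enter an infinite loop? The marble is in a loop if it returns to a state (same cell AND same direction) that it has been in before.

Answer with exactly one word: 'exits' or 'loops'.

Answer: loops

Derivation:
Step 1: enter (5,5), '.' pass, move left to (5,4)
Step 2: enter (5,4), '^' forces left->up, move up to (4,4)
Step 3: enter (4,4), '.' pass, move up to (3,4)
Step 4: enter (3,4), '.' pass, move up to (2,4)
Step 5: enter (2,4), 'v' forces up->down, move down to (3,4)
Step 6: enter (3,4), '.' pass, move down to (4,4)
Step 7: enter (4,4), '.' pass, move down to (5,4)
Step 8: enter (5,4), '^' forces down->up, move up to (4,4)
Step 9: at (4,4) dir=up — LOOP DETECTED (seen before)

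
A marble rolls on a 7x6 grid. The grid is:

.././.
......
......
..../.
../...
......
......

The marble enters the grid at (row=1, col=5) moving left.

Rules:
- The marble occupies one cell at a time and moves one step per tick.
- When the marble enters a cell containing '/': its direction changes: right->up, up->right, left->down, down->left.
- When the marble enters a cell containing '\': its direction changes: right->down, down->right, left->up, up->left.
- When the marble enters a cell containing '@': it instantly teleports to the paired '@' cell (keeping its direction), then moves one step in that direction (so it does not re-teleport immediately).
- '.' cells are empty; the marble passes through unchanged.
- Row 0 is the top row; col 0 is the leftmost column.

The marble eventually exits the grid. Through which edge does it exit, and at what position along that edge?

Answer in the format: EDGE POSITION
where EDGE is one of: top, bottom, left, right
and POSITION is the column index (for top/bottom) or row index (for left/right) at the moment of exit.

Answer: left 1

Derivation:
Step 1: enter (1,5), '.' pass, move left to (1,4)
Step 2: enter (1,4), '.' pass, move left to (1,3)
Step 3: enter (1,3), '.' pass, move left to (1,2)
Step 4: enter (1,2), '.' pass, move left to (1,1)
Step 5: enter (1,1), '.' pass, move left to (1,0)
Step 6: enter (1,0), '.' pass, move left to (1,-1)
Step 7: at (1,-1) — EXIT via left edge, pos 1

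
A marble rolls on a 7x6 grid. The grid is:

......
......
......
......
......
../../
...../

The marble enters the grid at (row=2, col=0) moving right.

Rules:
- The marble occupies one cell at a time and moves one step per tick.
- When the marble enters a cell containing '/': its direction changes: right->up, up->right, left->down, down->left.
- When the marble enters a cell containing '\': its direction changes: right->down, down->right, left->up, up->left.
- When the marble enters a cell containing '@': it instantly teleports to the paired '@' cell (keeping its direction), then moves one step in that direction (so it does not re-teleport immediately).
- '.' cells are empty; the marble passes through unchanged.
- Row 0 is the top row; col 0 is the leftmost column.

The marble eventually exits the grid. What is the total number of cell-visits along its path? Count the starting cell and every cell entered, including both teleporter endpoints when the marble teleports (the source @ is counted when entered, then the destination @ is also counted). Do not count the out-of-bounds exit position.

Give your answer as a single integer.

Step 1: enter (2,0), '.' pass, move right to (2,1)
Step 2: enter (2,1), '.' pass, move right to (2,2)
Step 3: enter (2,2), '.' pass, move right to (2,3)
Step 4: enter (2,3), '.' pass, move right to (2,4)
Step 5: enter (2,4), '.' pass, move right to (2,5)
Step 6: enter (2,5), '.' pass, move right to (2,6)
Step 7: at (2,6) — EXIT via right edge, pos 2
Path length (cell visits): 6

Answer: 6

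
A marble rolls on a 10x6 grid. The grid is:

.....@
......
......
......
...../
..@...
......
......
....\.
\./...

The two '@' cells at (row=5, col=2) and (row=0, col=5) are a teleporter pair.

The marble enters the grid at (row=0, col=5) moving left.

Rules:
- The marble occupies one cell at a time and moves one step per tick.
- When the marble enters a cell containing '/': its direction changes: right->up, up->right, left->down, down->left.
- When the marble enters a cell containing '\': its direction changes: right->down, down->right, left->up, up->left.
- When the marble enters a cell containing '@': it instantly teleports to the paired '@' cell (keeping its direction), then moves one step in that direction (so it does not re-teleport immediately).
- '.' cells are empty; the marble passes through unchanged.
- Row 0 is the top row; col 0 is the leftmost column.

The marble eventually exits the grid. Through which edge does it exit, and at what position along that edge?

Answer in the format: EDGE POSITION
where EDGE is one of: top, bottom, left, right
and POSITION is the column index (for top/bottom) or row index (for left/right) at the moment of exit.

Step 1: enter (0,5), '@' teleport (0,5)->(5,2), also enter (5,2), move left to (5,1)
Step 2: enter (5,1), '.' pass, move left to (5,0)
Step 3: enter (5,0), '.' pass, move left to (5,-1)
Step 4: at (5,-1) — EXIT via left edge, pos 5

Answer: left 5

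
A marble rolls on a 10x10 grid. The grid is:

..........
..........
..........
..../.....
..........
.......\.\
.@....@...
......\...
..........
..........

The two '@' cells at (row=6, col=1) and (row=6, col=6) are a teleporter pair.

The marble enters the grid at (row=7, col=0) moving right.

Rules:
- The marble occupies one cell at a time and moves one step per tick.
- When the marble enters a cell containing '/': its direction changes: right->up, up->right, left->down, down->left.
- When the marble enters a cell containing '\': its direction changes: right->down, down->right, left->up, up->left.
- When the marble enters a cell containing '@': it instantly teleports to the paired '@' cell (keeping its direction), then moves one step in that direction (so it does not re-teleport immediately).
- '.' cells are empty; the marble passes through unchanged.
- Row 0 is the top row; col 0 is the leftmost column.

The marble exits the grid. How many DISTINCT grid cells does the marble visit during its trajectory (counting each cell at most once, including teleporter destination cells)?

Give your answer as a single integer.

Answer: 9

Derivation:
Step 1: enter (7,0), '.' pass, move right to (7,1)
Step 2: enter (7,1), '.' pass, move right to (7,2)
Step 3: enter (7,2), '.' pass, move right to (7,3)
Step 4: enter (7,3), '.' pass, move right to (7,4)
Step 5: enter (7,4), '.' pass, move right to (7,5)
Step 6: enter (7,5), '.' pass, move right to (7,6)
Step 7: enter (7,6), '\' deflects right->down, move down to (8,6)
Step 8: enter (8,6), '.' pass, move down to (9,6)
Step 9: enter (9,6), '.' pass, move down to (10,6)
Step 10: at (10,6) — EXIT via bottom edge, pos 6
Distinct cells visited: 9 (path length 9)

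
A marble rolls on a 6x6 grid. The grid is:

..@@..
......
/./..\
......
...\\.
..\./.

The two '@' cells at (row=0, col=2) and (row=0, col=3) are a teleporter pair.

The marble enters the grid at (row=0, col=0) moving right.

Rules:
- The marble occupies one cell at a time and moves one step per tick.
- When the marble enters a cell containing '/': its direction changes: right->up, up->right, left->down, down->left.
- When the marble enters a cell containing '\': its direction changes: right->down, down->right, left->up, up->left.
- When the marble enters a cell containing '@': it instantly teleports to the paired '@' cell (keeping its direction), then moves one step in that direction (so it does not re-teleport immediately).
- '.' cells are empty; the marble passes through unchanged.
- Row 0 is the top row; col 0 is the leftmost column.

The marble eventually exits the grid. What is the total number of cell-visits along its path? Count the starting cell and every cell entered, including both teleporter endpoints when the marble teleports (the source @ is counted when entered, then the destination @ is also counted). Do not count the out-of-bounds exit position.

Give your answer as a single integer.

Step 1: enter (0,0), '.' pass, move right to (0,1)
Step 2: enter (0,1), '.' pass, move right to (0,2)
Step 3: enter (0,2), '@' teleport (0,2)->(0,3), also enter (0,3), move right to (0,4)
Step 4: enter (0,4), '.' pass, move right to (0,5)
Step 5: enter (0,5), '.' pass, move right to (0,6)
Step 6: at (0,6) — EXIT via right edge, pos 0
Path length (cell visits): 6

Answer: 6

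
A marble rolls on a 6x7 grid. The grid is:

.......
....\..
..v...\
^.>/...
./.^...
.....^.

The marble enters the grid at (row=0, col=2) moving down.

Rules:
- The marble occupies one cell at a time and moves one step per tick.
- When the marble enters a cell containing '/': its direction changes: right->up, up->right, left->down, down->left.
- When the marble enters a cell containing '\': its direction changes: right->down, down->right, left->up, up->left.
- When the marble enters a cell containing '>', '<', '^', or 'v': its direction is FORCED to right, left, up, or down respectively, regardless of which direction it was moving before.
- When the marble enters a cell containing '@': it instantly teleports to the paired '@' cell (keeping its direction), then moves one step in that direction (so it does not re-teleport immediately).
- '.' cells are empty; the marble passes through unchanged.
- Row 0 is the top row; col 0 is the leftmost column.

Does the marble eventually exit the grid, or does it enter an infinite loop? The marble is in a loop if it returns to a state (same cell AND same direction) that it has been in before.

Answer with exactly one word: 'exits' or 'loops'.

Step 1: enter (0,2), '.' pass, move down to (1,2)
Step 2: enter (1,2), '.' pass, move down to (2,2)
Step 3: enter (2,2), 'v' forces down->down, move down to (3,2)
Step 4: enter (3,2), '>' forces down->right, move right to (3,3)
Step 5: enter (3,3), '/' deflects right->up, move up to (2,3)
Step 6: enter (2,3), '.' pass, move up to (1,3)
Step 7: enter (1,3), '.' pass, move up to (0,3)
Step 8: enter (0,3), '.' pass, move up to (-1,3)
Step 9: at (-1,3) — EXIT via top edge, pos 3

Answer: exits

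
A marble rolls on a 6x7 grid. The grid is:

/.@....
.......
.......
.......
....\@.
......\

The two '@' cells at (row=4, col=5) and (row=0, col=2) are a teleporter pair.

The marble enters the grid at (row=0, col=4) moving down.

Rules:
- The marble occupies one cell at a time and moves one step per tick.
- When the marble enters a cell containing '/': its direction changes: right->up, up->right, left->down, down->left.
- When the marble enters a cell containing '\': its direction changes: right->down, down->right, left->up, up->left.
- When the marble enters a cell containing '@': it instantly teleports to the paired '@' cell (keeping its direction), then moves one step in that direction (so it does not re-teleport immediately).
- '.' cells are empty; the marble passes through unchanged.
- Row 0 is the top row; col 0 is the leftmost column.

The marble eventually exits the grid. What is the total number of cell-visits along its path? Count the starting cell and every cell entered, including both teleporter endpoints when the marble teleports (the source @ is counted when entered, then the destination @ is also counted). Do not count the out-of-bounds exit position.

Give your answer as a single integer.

Step 1: enter (0,4), '.' pass, move down to (1,4)
Step 2: enter (1,4), '.' pass, move down to (2,4)
Step 3: enter (2,4), '.' pass, move down to (3,4)
Step 4: enter (3,4), '.' pass, move down to (4,4)
Step 5: enter (4,4), '\' deflects down->right, move right to (4,5)
Step 6: enter (4,5), '@' teleport (4,5)->(0,2), also enter (0,2), move right to (0,3)
Step 7: enter (0,3), '.' pass, move right to (0,4)
Step 8: enter (0,4), '.' pass, move right to (0,5)
Step 9: enter (0,5), '.' pass, move right to (0,6)
Step 10: enter (0,6), '.' pass, move right to (0,7)
Step 11: at (0,7) — EXIT via right edge, pos 0
Path length (cell visits): 11

Answer: 11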